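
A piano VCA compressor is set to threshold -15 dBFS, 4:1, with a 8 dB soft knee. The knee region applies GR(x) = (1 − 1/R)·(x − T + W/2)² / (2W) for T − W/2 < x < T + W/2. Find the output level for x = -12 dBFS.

x − T + W/2 = -12 − (-15) + 4 = 7.
GR = (1 − 1/4) × 7² / 16 = 0.75 × 49 / 16 = 2.296875 dB.
Output = -12 − 2.296875 = -14.296875 dBFS.

-14.296875 dBFS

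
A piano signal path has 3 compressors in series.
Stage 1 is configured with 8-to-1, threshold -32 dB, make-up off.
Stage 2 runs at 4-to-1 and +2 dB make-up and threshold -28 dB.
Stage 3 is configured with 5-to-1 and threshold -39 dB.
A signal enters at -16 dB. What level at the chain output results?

Stage 1: overshoot 16 dB → 16/8 = 2 dB → -30 dB.
Stage 2: -30 dB ≤ -28 dB, so stage 2 doesn't engage; make-up brings it to -28 dB.
Stage 3: overshoot 11 dB → 11/5 = 2.2 dB → -36.8 dB.

-36.8 dB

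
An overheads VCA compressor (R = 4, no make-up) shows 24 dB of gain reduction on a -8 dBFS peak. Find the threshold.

-40 dBFS

Gain reduction = -8 − (-32) = 24 dB; output overshoot = GR / (R − 1) = 24 / 3 = 8 dB.
Threshold = output − output overshoot = -32 − 8 = -40 dBFS.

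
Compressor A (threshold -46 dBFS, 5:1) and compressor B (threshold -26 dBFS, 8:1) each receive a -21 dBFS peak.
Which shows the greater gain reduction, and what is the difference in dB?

A: overshoot 25 dB → output overshoot 5 dB → GR 20 dB.
B: overshoot 5 dB → output overshoot 0.625 dB → GR 4.375 dB.
A applies 15.625 dB more gain reduction.

A, by 15.625 dB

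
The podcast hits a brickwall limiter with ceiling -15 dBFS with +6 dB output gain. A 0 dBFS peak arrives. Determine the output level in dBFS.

The limiter clamps the peak to its -15 dBFS ceiling.
Output gain then adds 6 dB: -15 + 6 = -9 dBFS.

-9 dBFS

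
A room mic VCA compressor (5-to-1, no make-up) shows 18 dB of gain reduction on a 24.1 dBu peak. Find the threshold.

1.6 dBu

Let T be the threshold. Output overshoot = (input overshoot)/R, so 6.1 − T = (24.1 − T)/5.
5·(6.1 − T) = 24.1 − T → 4·T = 30.5 − 24.1 = 6.4.
T = 6.4/4 = 1.6 dBu.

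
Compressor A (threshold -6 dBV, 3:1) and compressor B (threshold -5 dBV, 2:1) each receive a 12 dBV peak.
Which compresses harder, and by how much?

A, by 3.5 dB

A: overshoot 18 dB → output overshoot 6 dB → GR 12 dB.
B: overshoot 17 dB → output overshoot 8.5 dB → GR 8.5 dB.
A reduces 3.5 dB more.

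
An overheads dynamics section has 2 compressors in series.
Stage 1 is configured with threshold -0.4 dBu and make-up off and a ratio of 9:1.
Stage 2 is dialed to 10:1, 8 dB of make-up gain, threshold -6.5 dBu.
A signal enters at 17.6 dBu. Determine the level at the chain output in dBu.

Stage 1: overshoot 18 dB → 18/9 = 2 dB → 1.6 dBu.
Stage 2: 1.6 dBu is 8.1 dB over -6.5 dBu; at 10:1 that becomes 0.81 dB over, giving -5.69 dBu; +8 dB make-up → 2.31 dBu.

2.31 dBu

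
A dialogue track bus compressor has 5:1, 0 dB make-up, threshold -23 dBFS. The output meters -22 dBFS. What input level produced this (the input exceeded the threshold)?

The compressed level sits -22 − (-23) = 1 dB over threshold.
Input overshoot = R × output overshoot = 5 dB → input = -23 + 5 = -18 dBFS.

-18 dBFS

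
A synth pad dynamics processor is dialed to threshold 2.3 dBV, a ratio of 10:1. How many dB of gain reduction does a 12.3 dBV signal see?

9 dB

12.3 dBV exceeds the threshold by 10 dB.
At 10:1, output sits 10/10 = 1 dB above threshold.
Gain reduction = 10 − 1 = 9 dB.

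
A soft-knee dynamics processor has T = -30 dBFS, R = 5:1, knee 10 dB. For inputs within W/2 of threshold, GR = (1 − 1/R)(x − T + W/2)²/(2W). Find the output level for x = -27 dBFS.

-29.56 dBFS

x − T + W/2 = -27 − (-30) + 5 = 8.
GR = (1 − 1/5) × 8² / 20 = 0.8 × 64 / 20 = 2.56 dB.
Output = -27 − 2.56 = -29.56 dBFS.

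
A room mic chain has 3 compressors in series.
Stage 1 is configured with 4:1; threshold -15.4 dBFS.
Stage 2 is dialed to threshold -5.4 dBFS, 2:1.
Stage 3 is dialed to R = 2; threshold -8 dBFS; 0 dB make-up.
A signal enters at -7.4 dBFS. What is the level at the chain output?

Stage 1: 8 dB above -15.4 dBFS, reduced 4:1 to 2 dB above → -13.4 dBFS.
Stage 2: -13.4 dBFS is at or below the -5.4 dBFS threshold — no compression; output -13.4 dBFS.
Stage 3: -13.4 dBFS ≤ -8 dBFS, so stage 3 doesn't engage; output -13.4 dBFS.

-13.4 dBFS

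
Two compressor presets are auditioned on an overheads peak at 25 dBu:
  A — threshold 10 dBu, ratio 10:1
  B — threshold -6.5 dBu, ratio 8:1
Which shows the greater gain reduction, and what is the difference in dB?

A: overshoot 15 dB → output overshoot 1.5 dB → GR 13.5 dB.
B: overshoot 31.5 dB → output overshoot 3.9375 dB → GR 27.5625 dB.
Difference: 14.0625 dB in favour of B.

B, by 14.0625 dB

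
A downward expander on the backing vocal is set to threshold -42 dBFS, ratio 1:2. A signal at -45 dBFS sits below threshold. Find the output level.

-48 dBFS

The input is 3 dB below the -42 dBFS threshold.
A 1:2 expander multiplies undershoot by 2: 3 × 2 = 6 dB below threshold.
Output = -42 − 6 = -48 dBFS.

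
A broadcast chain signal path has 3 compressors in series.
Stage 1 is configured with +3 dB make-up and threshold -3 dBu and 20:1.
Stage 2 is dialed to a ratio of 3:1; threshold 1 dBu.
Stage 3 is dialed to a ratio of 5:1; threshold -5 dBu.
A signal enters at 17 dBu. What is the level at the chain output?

-3.8 dBu

Stage 1: 20 dB above -3 dBu, reduced 20:1 to 1 dB above → -2 dBu; +3 dB make-up → 1 dBu.
Stage 2: 1 dBu ≤ 1 dBu, so stage 2 doesn't engage; output 1 dBu.
Stage 3: 1 dBu is 6 dB over -5 dBu; at 5:1 that becomes 1.2 dB over, giving -3.8 dBu.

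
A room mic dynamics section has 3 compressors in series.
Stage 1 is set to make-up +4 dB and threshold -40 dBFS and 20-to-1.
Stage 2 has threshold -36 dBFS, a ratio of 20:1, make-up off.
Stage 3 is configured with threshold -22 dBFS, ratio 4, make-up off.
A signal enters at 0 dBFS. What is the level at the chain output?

-35.9 dBFS

Stage 1: overshoot 40 dB → 40/20 = 2 dB → -38 dBFS; +4 dB make-up → -34 dBFS.
Stage 2: overshoot 2 dB → 2/20 = 0.1 dB → -35.9 dBFS.
Stage 3: -35.9 dBFS ≤ -22 dBFS, so stage 3 doesn't engage; output -35.9 dBFS.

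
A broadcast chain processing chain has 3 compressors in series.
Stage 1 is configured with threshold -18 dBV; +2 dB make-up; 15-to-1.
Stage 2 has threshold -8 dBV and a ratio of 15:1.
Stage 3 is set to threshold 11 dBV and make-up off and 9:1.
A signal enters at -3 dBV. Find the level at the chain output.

-15 dBV

Stage 1: 15 dB above -18 dBV, reduced 15:1 to 1 dB above → -17 dBV; +2 dB make-up → -15 dBV.
Stage 2: -15 dBV ≤ -8 dBV, so stage 2 doesn't engage; output -15 dBV.
Stage 3: -15 dBV is at or below the 11 dBV threshold — no compression; output -15 dBV.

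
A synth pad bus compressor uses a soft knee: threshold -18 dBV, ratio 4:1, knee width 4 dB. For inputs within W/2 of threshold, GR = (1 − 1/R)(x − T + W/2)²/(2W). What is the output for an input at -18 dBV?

x − T + W/2 = -18 − (-18) + 2 = 2.
GR = (1 − 1/4) × 2² / 8 = 0.75 × 4 / 8 = 0.375 dB.
Output = -18 − 0.375 = -18.375 dBV.

-18.375 dBV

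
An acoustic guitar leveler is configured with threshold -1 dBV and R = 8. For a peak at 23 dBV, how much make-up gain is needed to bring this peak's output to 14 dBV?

The peak compresses to -1 + 24/8 = 2 dBV.
To reach 14 dBV requires 14 − 2 = 12 dB of make-up.

12 dB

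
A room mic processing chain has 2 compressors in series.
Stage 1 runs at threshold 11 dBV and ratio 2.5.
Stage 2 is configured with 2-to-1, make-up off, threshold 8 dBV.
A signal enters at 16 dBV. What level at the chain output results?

Stage 1: overshoot 5 dB → 5/2.5 = 2 dB → 13 dBV.
Stage 2: 13 dBV is 5 dB over 8 dBV; at 2:1 that becomes 2.5 dB over, giving 10.5 dBV.

10.5 dBV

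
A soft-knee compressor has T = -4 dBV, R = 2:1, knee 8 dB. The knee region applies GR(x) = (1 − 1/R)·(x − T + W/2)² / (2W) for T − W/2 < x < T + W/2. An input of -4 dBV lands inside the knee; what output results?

x − T + W/2 = -4 − (-4) + 4 = 4.
GR = (1 − 1/2) × 4² / 16 = 0.5 × 16 / 16 = 0.5 dB.
Output = -4 − 0.5 = -4.5 dBV.

-4.5 dBV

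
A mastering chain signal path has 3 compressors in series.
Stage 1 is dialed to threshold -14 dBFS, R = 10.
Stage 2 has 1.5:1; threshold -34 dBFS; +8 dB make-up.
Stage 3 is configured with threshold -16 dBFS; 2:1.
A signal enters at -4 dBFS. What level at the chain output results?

Stage 1: overshoot 10 dB → 10/10 = 1 dB → -13 dBFS.
Stage 2: -13 dBFS is 21 dB over -34 dBFS; at 1.5:1 that becomes 14 dB over, giving -20 dBFS; +8 dB make-up → -12 dBFS.
Stage 3: overshoot 4 dB → 4/2 = 2 dB → -14 dBFS.

-14 dBFS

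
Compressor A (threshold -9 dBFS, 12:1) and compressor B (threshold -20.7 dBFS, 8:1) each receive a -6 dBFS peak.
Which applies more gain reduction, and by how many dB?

B, by 10.1125 dB

A: GR = 3 − 3/12 = 2.75 dB.
B: GR = 14.7 − 14.7/8 = 12.8625 dB.
B applies 10.1125 dB more gain reduction.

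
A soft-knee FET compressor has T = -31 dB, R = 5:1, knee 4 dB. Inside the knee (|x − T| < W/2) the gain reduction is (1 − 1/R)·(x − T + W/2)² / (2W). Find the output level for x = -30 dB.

-30.9 dB

x − T + W/2 = -30 − (-31) + 2 = 3.
GR = (1 − 1/5) × 3² / 8 = 0.8 × 9 / 8 = 0.9 dB.
Output = -30 − 0.9 = -30.9 dB.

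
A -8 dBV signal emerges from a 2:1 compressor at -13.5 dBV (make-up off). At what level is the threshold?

-19 dBV

Input is 11 dB above T (since output overshoot × R = input overshoot: (-13.5 − T)·2 = -8 − T gives T = -19 dBV).
Check: -19 + (-8 − (-19))/2 = -19 + 5.5 = -13.5 dBV. ✓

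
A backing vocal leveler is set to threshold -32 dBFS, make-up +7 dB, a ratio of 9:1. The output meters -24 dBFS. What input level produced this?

-23 dBFS

Stripping the +7 dB make-up gives -31 dBFS at the gain stage.
That's 1 dB above the -32 dBFS threshold.
Input overshoot = R × output overshoot = 9 dB → input = -32 + 9 = -23 dBFS.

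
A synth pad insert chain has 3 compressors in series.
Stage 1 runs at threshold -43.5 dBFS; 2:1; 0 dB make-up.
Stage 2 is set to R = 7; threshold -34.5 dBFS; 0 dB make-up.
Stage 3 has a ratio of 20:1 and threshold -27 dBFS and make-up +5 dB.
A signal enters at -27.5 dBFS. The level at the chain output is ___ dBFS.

Stage 1: -27.5 dBFS is 16 dB over -43.5 dBFS; at 2:1 that becomes 8 dB over, giving -35.5 dBFS.
Stage 2: -35.5 dBFS is at or below the -34.5 dBFS threshold — no compression; output -35.5 dBFS.
Stage 3: below threshold (-35.5 ≤ -27); passes unchanged; make-up brings it to -30.5 dBFS.

-30.5 dBFS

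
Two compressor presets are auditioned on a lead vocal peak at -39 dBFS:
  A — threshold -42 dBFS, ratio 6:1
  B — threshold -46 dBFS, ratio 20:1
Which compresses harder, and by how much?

A: GR = 3 − 3/6 = 2.5 dB.
B: GR = 7 − 7/20 = 6.65 dB.
B applies 4.15 dB more gain reduction.

B, by 4.15 dB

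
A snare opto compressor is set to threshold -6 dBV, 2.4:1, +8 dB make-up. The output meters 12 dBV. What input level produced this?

18 dBV

Before make-up, the level was 12 − 8 = 4 dBV.
The compressed level sits 4 − (-6) = 10 dB over threshold.
Undo the ratio: input overshoot = 10 × 2.4 = 24 dB, giving input = 18 dBV.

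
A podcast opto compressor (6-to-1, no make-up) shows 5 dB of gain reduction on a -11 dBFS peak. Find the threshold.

Let T be the threshold. Output overshoot = (input overshoot)/R, so -16 − T = (-11 − T)/6.
6·(-16 − T) = -11 − T → 5·T = -96 − (-11) = -85.
T = -85/5 = -17 dBFS.

-17 dBFS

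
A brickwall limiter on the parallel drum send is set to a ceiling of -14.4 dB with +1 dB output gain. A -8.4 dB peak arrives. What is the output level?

At ∞:1, everything above -14.4 dB is held at the ceiling.
Output gain then adds 1 dB: -14.4 + 1 = -13.4 dB.

-13.4 dB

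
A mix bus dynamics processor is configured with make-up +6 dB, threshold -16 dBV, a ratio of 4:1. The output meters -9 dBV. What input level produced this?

-12 dBV

Stripping the +6 dB make-up gives -15 dBV at the gain stage.
Post-compression overshoot = -15 − (-16) = 1 dB.
Input overshoot = R × output overshoot = 4 dB → input = -16 + 4 = -12 dBV.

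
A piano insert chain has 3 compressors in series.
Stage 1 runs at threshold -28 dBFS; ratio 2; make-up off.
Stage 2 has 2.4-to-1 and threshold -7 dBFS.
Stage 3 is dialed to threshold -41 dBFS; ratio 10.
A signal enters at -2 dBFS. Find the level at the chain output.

-38.4 dBFS

Stage 1: overshoot 26 dB → 26/2 = 13 dB → -15 dBFS.
Stage 2: -15 dBFS is at or below the -7 dBFS threshold — no compression; output -15 dBFS.
Stage 3: overshoot 26 dB → 26/10 = 2.6 dB → -38.4 dBFS.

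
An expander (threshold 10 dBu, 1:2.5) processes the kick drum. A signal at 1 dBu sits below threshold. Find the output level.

-12.5 dBu

Undershoot = 10 − 1 = 9 dB.
At 1:2.5, that expands to 22.5 dB under threshold.
Output = 10 − 22.5 = -12.5 dBu.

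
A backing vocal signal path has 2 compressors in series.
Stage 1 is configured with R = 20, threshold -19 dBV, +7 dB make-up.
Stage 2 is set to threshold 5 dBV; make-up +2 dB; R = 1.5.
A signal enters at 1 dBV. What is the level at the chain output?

Stage 1: 20 dB above -19 dBV, reduced 20:1 to 1 dB above → -18 dBV; +7 dB make-up → -11 dBV.
Stage 2: below threshold (-11 ≤ 5); passes unchanged; make-up brings it to -9 dBV.

-9 dBV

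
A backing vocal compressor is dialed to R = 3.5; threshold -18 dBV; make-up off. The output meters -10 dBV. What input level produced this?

That's 8 dB above the -18 dBV threshold.
Before 3.5:1 compression the overshoot was 8 × 3.5 = 28 dB, so input = -18 + 28 = 10 dBV.

10 dBV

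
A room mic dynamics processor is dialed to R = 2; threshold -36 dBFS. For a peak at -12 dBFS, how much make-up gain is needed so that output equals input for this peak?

The peak compresses to -36 + 24/2 = -24 dBFS.
To reach -12 dBFS requires -12 − (-24) = 12 dB of make-up.

12 dB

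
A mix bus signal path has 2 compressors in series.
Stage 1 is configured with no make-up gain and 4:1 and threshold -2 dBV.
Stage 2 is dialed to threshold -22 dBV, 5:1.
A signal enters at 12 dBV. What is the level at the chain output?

-17.3 dBV

Stage 1: overshoot 14 dB → 14/4 = 3.5 dB → 1.5 dBV.
Stage 2: 1.5 dBV is 23.5 dB over -22 dBV; at 5:1 that becomes 4.7 dB over, giving -17.3 dBV.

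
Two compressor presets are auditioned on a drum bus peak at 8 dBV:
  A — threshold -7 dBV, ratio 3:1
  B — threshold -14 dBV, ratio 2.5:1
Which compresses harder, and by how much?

A: GR = 15 − 15/3 = 10 dB.
B: GR = 22 − 22/2.5 = 13.2 dB.
B applies 3.2 dB more gain reduction.

B, by 3.2 dB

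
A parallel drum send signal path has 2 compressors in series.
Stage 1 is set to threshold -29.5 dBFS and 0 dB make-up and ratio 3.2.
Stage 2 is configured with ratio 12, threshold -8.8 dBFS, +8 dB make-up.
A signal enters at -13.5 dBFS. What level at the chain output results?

-16.5 dBFS

Stage 1: -13.5 dBFS is 16 dB over -29.5 dBFS; at 3.2:1 that becomes 5 dB over, giving -24.5 dBFS.
Stage 2: -24.5 dBFS is at or below the -8.8 dBFS threshold — no compression; make-up brings it to -16.5 dBFS.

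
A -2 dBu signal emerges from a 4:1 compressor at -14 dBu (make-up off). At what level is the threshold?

Input is 16 dB above T (since output overshoot × R = input overshoot: (-14 − T)·4 = -2 − T gives T = -18 dBu).
Check: -18 + (-2 − (-18))/4 = -18 + 4 = -14 dBu. ✓

-18 dBu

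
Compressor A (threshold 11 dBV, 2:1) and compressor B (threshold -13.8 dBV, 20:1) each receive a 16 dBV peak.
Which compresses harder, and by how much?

A: 5 dB over, compressed to 2.5 dB over, so 2.5 dB of GR.
B: 29.8 dB over, compressed to 1.49 dB over, so 28.31 dB of GR.
B reduces 25.81 dB more.

B, by 25.81 dB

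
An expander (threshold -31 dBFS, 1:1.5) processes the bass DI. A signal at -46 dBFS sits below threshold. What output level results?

-53.5 dBFS

Below threshold, a 1:1.5 expander applies gain = (1.5−1)×(T − x) of attenuation.
(1.5−1) × 15 = 7.5 dB, so output = -46 − 7.5 = -53.5 dBFS.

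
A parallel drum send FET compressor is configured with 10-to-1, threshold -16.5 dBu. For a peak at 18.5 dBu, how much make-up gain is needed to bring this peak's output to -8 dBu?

5 dB

The peak compresses to -16.5 + 35/10 = -13 dBu.
To reach -8 dBu requires -8 − (-13) = 5 dB of make-up.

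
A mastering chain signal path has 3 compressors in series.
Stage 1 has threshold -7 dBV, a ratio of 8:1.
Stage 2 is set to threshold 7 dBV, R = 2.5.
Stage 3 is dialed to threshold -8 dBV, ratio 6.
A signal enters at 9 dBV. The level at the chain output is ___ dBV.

-7.5 dBV

Stage 1: 16 dB above -7 dBV, reduced 8:1 to 2 dB above → -5 dBV.
Stage 2: below threshold (-5 ≤ 7); passes unchanged; output -5 dBV.
Stage 3: -5 dBV is 3 dB over -8 dBV; at 6:1 that becomes 0.5 dB over, giving -7.5 dBV.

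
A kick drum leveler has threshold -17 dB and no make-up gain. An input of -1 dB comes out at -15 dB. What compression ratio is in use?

8:1

Input overshoot = -1 − (-17) = 16 dB; output overshoot = -15 − (-17) = 2 dB.
Ratio = 16 / 2 = 8.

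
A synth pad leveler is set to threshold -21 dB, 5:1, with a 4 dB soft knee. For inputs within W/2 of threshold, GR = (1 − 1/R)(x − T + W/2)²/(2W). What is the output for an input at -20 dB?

-20.9 dB

x − T + W/2 = -20 − (-21) + 2 = 3.
GR = (1 − 1/5) × 3² / 8 = 0.8 × 9 / 8 = 0.9 dB.
Output = -20 − 0.9 = -20.9 dB.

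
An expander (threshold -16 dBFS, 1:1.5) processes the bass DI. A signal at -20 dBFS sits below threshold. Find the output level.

-22 dBFS

Undershoot = (-16) − (-20) = 4 dB.
At 1:1.5, that expands to 6 dB under threshold.
Output = -16 − 6 = -22 dBFS.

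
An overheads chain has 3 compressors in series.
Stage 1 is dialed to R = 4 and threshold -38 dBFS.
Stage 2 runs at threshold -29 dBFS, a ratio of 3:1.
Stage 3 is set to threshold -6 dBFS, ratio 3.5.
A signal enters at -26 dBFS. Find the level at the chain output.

Stage 1: -26 dBFS is 12 dB over -38 dBFS; at 4:1 that becomes 3 dB over, giving -35 dBFS.
Stage 2: below threshold (-35 ≤ -29); passes unchanged; output -35 dBFS.
Stage 3: -35 dBFS is at or below the -6 dBFS threshold — no compression; output -35 dBFS.

-35 dBFS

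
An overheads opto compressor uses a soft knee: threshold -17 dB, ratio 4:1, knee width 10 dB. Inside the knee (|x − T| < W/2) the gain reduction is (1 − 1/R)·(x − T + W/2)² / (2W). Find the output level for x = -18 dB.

-18.6 dB

x − T + W/2 = -18 − (-17) + 5 = 4.
GR = (1 − 1/4) × 4² / 20 = 0.75 × 16 / 20 = 0.6 dB.
Output = -18 − 0.6 = -18.6 dB.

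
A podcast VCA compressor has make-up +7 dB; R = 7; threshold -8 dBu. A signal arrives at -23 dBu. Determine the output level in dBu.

-16 dBu

-23 dBu is 15 dB below the -8 dBu threshold, so no gain reduction is applied.
Make-up gain adds 7 dB: -23 + 7 = -16 dBu.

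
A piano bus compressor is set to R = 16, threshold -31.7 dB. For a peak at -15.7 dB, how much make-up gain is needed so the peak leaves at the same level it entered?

Without make-up, output = threshold + overshoot/16 = -31.7 + 1 = -30.7 dB.
Gap to target: 15 dB.

15 dB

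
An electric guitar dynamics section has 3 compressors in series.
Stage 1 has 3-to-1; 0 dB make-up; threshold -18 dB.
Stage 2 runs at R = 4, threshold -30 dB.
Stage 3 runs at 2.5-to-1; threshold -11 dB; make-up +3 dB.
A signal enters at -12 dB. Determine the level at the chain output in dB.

-23.5 dB

Stage 1: overshoot 6 dB → 6/3 = 2 dB → -16 dB.
Stage 2: 14 dB above -30 dB, reduced 4:1 to 3.5 dB above → -26.5 dB.
Stage 3: -26.5 dB is at or below the -11 dB threshold — no compression; make-up brings it to -23.5 dB.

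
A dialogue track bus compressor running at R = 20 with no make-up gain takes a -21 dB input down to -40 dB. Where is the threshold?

-41 dB

Let T be the threshold. Output overshoot = (input overshoot)/R, so -40 − T = (-21 − T)/20.
20·(-40 − T) = -21 − T → 19·T = -800 − (-21) = -779.
T = -779/19 = -41 dB.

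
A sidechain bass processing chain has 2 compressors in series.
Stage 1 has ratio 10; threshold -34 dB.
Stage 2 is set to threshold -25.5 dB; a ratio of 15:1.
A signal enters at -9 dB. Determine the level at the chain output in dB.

-31.5 dB

Stage 1: 25 dB above -34 dB, reduced 10:1 to 2.5 dB above → -31.5 dB.
Stage 2: -31.5 dB is at or below the -25.5 dB threshold — no compression; output -31.5 dB.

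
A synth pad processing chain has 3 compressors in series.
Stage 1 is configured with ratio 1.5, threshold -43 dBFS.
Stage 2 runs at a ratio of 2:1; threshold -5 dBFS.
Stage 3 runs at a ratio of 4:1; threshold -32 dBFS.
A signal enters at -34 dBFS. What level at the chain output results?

-37 dBFS

Stage 1: 9 dB above -43 dBFS, reduced 1.5:1 to 6 dB above → -37 dBFS.
Stage 2: -37 dBFS ≤ -5 dBFS, so stage 2 doesn't engage; output -37 dBFS.
Stage 3: below threshold (-37 ≤ -32); passes unchanged; output -37 dBFS.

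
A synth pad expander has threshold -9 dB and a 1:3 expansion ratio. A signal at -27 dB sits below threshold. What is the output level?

-63 dB

Below threshold, a 1:3 expander applies gain = (3−1)×(T − x) of attenuation.
(3−1) × 18 = 36 dB, so output = -27 − 36 = -63 dB.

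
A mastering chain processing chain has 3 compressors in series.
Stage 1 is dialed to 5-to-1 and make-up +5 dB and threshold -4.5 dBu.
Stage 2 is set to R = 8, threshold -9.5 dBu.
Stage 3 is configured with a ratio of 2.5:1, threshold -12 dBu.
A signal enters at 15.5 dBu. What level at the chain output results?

Stage 1: overshoot 20 dB → 20/5 = 4 dB → -0.5 dBu; +5 dB make-up → 4.5 dBu.
Stage 2: 14 dB above -9.5 dBu, reduced 8:1 to 1.75 dB above → -7.75 dBu.
Stage 3: 4.25 dB above -12 dBu, reduced 2.5:1 to 1.7 dB above → -10.3 dBu.

-10.3 dBu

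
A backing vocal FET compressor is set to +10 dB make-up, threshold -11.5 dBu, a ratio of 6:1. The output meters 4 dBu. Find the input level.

Remove make-up: 4 − 10 = -6 dBu.
That's 5.5 dB above the -11.5 dBu threshold.
Before 6:1 compression the overshoot was 5.5 × 6 = 33 dB, so input = -11.5 + 33 = 21.5 dBu.

21.5 dBu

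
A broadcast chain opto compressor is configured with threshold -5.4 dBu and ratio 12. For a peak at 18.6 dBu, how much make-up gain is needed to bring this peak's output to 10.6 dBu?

Overshoot 24 dB → 24/12 = 2 dB after compression, so the compressed level is -5.4 + 2 = -3.4 dBu.
Make-up = target − compressed = 10.6 − (-3.4) = 14 dB.

14 dB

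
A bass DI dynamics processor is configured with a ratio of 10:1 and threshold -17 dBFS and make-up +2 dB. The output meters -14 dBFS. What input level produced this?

-7 dBFS

Stripping the +2 dB make-up gives -16 dBFS at the gain stage.
The compressed level sits -16 − (-17) = 1 dB over threshold.
Undo the ratio: input overshoot = 1 × 10 = 10 dB, giving input = -7 dBFS.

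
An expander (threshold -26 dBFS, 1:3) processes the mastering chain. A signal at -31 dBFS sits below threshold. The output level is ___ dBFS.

Below threshold, a 1:3 expander applies gain = (3−1)×(T − x) of attenuation.
(3−1) × 5 = 10 dB, so output = -31 − 10 = -41 dBFS.

-41 dBFS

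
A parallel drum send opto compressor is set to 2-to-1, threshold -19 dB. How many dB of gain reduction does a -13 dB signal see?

-13 dB exceeds the threshold by 6 dB.
A 2:1 ratio leaves 3 dB of that excess.
So the signal is attenuated by 6 − 3 = 3 dB.

3 dB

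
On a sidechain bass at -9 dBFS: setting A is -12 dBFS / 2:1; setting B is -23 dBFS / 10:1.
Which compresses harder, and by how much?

A: overshoot 3 dB → output overshoot 1.5 dB → GR 1.5 dB.
B: overshoot 14 dB → output overshoot 1.4 dB → GR 12.6 dB.
B applies 11.1 dB more gain reduction.

B, by 11.1 dB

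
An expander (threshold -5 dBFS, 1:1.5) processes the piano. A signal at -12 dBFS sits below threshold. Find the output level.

-15.5 dBFS

Undershoot = (-5) − (-12) = 7 dB.
At 1:1.5, that expands to 10.5 dB under threshold.
Output = -5 − 10.5 = -15.5 dBFS.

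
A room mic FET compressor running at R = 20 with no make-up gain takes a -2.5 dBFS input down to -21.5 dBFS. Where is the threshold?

Let T be the threshold. Output overshoot = (input overshoot)/R, so -21.5 − T = (-2.5 − T)/20.
20·(-21.5 − T) = -2.5 − T → 19·T = -430 − (-2.5) = -427.5.
T = -427.5/19 = -22.5 dBFS.

-22.5 dBFS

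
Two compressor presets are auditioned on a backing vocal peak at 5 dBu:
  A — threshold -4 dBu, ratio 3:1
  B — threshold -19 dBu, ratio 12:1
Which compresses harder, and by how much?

A: overshoot 9 dB → output overshoot 3 dB → GR 6 dB.
B: overshoot 24 dB → output overshoot 2 dB → GR 22 dB.
B applies 16 dB more gain reduction.

B, by 16 dB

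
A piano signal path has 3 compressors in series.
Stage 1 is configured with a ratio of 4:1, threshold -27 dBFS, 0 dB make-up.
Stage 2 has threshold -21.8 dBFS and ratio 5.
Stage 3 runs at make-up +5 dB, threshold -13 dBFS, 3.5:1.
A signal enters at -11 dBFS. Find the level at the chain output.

-18 dBFS

Stage 1: 16 dB above -27 dBFS, reduced 4:1 to 4 dB above → -23 dBFS.
Stage 2: below threshold (-23 ≤ -21.8); passes unchanged; output -23 dBFS.
Stage 3: below threshold (-23 ≤ -13); passes unchanged; make-up brings it to -18 dBFS.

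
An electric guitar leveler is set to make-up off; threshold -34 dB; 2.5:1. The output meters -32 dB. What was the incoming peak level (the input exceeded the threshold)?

The compressed level sits -32 − (-34) = 2 dB over threshold.
Input overshoot = R × output overshoot = 5 dB → input = -34 + 5 = -29 dB.

-29 dB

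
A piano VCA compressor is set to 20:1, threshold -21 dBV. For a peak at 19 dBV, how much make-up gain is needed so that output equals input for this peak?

The peak compresses to -21 + 40/20 = -19 dBV.
To reach 19 dBV requires 19 − (-19) = 38 dB of make-up.

38 dB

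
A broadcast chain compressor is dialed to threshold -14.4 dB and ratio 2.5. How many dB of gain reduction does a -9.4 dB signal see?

-9.4 dB exceeds the threshold by 5 dB.
A 2.5:1 ratio leaves 2 dB of that excess.
So the signal is attenuated by 5 − 2 = 3 dB.

3 dB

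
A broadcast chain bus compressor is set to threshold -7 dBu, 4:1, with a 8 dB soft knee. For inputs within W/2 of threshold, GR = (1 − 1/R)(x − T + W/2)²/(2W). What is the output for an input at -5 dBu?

-6.6875 dBu

x − T + W/2 = -5 − (-7) + 4 = 6.
GR = (1 − 1/4) × 6² / 16 = 0.75 × 36 / 16 = 1.6875 dB.
Output = -5 − 1.6875 = -6.6875 dBu.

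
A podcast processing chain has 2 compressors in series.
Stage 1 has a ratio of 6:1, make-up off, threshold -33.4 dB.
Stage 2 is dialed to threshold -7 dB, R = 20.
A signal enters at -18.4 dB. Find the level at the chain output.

-30.9 dB

Stage 1: overshoot 15 dB → 15/6 = 2.5 dB → -30.9 dB.
Stage 2: below threshold (-30.9 ≤ -7); passes unchanged; output -30.9 dB.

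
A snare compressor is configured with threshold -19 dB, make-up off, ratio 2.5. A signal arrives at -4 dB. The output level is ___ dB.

The input is 15 dB above the -19 dB threshold.
At 2.5:1 the overshoot is divided by 2.5, leaving 6 dB above threshold.
That puts the output at -13 dB.

-13 dB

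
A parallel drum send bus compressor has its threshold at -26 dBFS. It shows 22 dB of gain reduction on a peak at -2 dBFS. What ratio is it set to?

Input overshoot = -2 − (-26) = 24 dB.
Output overshoot = 24 − 22 = 2 dB.
Ratio = input overshoot / output overshoot = 24 / 2 = 12.

12:1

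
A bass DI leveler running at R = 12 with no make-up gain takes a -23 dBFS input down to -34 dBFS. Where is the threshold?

-35 dBFS

Input is 12 dB above T (since output overshoot × R = input overshoot: (-34 − T)·12 = -23 − T gives T = -35 dBFS).
Check: -35 + (-23 − (-35))/12 = -35 + 1 = -34 dBFS. ✓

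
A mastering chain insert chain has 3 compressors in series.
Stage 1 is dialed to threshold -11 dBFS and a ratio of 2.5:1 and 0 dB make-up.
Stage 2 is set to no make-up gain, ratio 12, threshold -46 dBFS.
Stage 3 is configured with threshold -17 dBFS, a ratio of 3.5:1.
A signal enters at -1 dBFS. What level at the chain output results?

-42.75 dBFS

Stage 1: overshoot 10 dB → 10/2.5 = 4 dB → -7 dBFS.
Stage 2: overshoot 39 dB → 39/12 = 3.25 dB → -42.75 dBFS.
Stage 3: -42.75 dBFS is at or below the -17 dBFS threshold — no compression; output -42.75 dBFS.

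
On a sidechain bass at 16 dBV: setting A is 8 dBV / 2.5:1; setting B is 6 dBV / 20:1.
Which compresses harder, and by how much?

B, by 4.7 dB

A: 8 dB over, compressed to 3.2 dB over, so 4.8 dB of GR.
B: 10 dB over, compressed to 0.5 dB over, so 9.5 dB of GR.
B applies 4.7 dB more gain reduction.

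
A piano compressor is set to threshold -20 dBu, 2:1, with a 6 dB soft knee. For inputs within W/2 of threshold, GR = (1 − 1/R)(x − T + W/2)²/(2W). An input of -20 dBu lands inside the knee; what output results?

-20.375 dBu

x − T + W/2 = -20 − (-20) + 3 = 3.
GR = (1 − 1/2) × 3² / 12 = 0.5 × 9 / 12 = 0.375 dB.
Output = -20 − 0.375 = -20.375 dBu.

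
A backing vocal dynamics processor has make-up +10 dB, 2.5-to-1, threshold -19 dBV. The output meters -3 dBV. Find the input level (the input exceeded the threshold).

Before make-up, the level was -3 − 10 = -13 dBV.
Post-compression overshoot = -13 − (-19) = 6 dB.
Undo the ratio: input overshoot = 6 × 2.5 = 15 dB, giving input = -4 dBV.

-4 dBV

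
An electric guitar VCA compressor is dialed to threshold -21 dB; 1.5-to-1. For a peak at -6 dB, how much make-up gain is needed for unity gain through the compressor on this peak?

Overshoot 15 dB → 15/1.5 = 10 dB after compression, so the compressed level is -21 + 10 = -11 dB.
Make-up = target − compressed = -6 − (-11) = 5 dB.

5 dB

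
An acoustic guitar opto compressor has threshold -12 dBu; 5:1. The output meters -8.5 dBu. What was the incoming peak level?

5.5 dBu

The compressed level sits -8.5 − (-12) = 3.5 dB over threshold.
Undo the ratio: input overshoot = 3.5 × 5 = 17.5 dB, giving input = 5.5 dBu.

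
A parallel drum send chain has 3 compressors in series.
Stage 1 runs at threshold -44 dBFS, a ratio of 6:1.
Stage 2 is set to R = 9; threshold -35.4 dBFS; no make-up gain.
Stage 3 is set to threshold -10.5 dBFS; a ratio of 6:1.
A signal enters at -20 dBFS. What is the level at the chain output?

-40 dBFS

Stage 1: -20 dBFS is 24 dB over -44 dBFS; at 6:1 that becomes 4 dB over, giving -40 dBFS.
Stage 2: -40 dBFS is at or below the -35.4 dBFS threshold — no compression; output -40 dBFS.
Stage 3: below threshold (-40 ≤ -10.5); passes unchanged; output -40 dBFS.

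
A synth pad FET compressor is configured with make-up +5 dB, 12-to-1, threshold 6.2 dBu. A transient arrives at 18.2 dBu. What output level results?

The input is 12 dB above the 6.2 dBu threshold.
At 12:1 the overshoot is divided by 12, leaving 1 dB above threshold.
So the level is 6.2 + 1 = 7.2 dBu; make-up adds 5 dB, giving 12.2 dBu.

12.2 dBu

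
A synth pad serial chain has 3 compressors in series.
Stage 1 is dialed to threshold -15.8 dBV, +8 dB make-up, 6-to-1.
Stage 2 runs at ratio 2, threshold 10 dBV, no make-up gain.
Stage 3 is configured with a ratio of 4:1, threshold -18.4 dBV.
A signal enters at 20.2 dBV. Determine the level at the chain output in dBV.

Stage 1: 20.2 dBV is 36 dB over -15.8 dBV; at 6:1 that becomes 6 dB over, giving -9.8 dBV; +8 dB make-up → -1.8 dBV.
Stage 2: -1.8 dBV ≤ 10 dBV, so stage 2 doesn't engage; output -1.8 dBV.
Stage 3: overshoot 16.6 dB → 16.6/4 = 4.15 dB → -14.25 dBV.

-14.25 dBV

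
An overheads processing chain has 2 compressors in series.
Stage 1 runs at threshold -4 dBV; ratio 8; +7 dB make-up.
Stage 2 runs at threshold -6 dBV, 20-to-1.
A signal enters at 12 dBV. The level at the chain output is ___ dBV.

-5.45 dBV

Stage 1: 16 dB above -4 dBV, reduced 8:1 to 2 dB above → -2 dBV; +7 dB make-up → 5 dBV.
Stage 2: 5 dBV is 11 dB over -6 dBV; at 20:1 that becomes 0.55 dB over, giving -5.45 dBV.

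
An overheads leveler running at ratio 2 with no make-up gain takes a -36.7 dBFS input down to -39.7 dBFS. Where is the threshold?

Let T be the threshold. Output overshoot = (input overshoot)/R, so -39.7 − T = (-36.7 − T)/2.
2·(-39.7 − T) = -36.7 − T → 1·T = -79.4 − (-36.7) = -42.7.
T = -42.7/1 = -42.7 dBFS.

-42.7 dBFS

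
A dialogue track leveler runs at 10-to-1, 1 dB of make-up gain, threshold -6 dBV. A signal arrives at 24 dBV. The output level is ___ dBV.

-2 dBV

24 dBV sits 30 dB over threshold.
10:1 compression reduces that to 30/10 = 3 dB over.
Output = -6 + 3 = -3 dBV; make-up adds 1 dB, giving -2 dBV.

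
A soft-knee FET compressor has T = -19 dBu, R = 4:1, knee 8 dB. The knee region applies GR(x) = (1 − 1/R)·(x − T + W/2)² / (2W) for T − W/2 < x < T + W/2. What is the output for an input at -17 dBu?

x − T + W/2 = -17 − (-19) + 4 = 6.
GR = (1 − 1/4) × 6² / 16 = 0.75 × 36 / 16 = 1.6875 dB.
Output = -17 − 1.6875 = -18.6875 dBu.

-18.6875 dBu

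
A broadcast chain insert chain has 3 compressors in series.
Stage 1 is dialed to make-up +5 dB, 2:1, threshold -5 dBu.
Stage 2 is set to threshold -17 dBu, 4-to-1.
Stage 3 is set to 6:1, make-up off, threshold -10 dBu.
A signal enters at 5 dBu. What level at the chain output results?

Stage 1: 5 dBu is 10 dB over -5 dBu; at 2:1 that becomes 5 dB over, giving 0 dBu; +5 dB make-up → 5 dBu.
Stage 2: overshoot 22 dB → 22/4 = 5.5 dB → -11.5 dBu.
Stage 3: -11.5 dBu ≤ -10 dBu, so stage 3 doesn't engage; output -11.5 dBu.

-11.5 dBu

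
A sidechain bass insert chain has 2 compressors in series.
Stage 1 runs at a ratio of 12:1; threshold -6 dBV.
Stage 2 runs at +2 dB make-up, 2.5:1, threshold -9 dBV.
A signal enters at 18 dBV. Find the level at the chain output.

-5 dBV

Stage 1: overshoot 24 dB → 24/12 = 2 dB → -4 dBV.
Stage 2: 5 dB above -9 dBV, reduced 2.5:1 to 2 dB above → -7 dBV; +2 dB make-up → -5 dBV.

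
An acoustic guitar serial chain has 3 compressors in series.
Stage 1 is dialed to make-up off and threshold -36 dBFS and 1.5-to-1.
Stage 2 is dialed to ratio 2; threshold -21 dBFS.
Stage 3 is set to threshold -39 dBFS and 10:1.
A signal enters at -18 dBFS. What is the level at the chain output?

Stage 1: -18 dBFS is 18 dB over -36 dBFS; at 1.5:1 that becomes 12 dB over, giving -24 dBFS.
Stage 2: below threshold (-24 ≤ -21); passes unchanged; output -24 dBFS.
Stage 3: -24 dBFS is 15 dB over -39 dBFS; at 10:1 that becomes 1.5 dB over, giving -37.5 dBFS.

-37.5 dBFS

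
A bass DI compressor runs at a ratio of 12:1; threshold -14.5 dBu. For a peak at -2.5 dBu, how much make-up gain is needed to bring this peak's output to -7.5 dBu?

6 dB

Without make-up, output = threshold + overshoot/12 = -14.5 + 1 = -13.5 dBu.
Gap to target: 6 dB.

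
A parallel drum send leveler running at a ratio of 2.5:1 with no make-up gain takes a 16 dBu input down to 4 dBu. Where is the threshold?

-4 dBu

Input is 20 dB above T (since output overshoot × R = input overshoot: (4 − T)·2.5 = 16 − T gives T = -4 dBu).
Check: -4 + (16 − (-4))/2.5 = -4 + 8 = 4 dBu. ✓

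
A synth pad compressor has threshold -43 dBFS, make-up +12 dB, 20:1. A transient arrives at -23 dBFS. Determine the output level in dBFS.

-23 dBFS sits 20 dB over threshold.
The 20 dB excess becomes 1 dB after 20:1 reduction.
Output = -43 + 1 = -42 dBFS; make-up adds 12 dB, giving -30 dBFS.

-30 dBFS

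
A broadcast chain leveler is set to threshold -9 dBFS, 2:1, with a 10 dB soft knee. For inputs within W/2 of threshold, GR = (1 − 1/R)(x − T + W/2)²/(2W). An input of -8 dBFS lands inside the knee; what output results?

-8.9 dBFS

x − T + W/2 = -8 − (-9) + 5 = 6.
GR = (1 − 1/2) × 6² / 20 = 0.5 × 36 / 20 = 0.9 dB.
Output = -8 − 0.9 = -8.9 dBFS.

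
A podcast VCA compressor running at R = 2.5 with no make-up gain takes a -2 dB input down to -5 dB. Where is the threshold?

Let T be the threshold. Output overshoot = (input overshoot)/R, so -5 − T = (-2 − T)/2.5.
2.5·(-5 − T) = -2 − T → 1.5·T = -12.5 − (-2) = -10.5.
T = -10.5/1.5 = -7 dB.

-7 dB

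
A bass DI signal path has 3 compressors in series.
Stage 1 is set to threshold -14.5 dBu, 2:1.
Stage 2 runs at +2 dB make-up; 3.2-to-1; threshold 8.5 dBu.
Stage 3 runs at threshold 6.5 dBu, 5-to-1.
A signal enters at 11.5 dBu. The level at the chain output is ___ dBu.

0.5 dBu

Stage 1: 11.5 dBu is 26 dB over -14.5 dBu; at 2:1 that becomes 13 dB over, giving -1.5 dBu.
Stage 2: -1.5 dBu is at or below the 8.5 dBu threshold — no compression; make-up brings it to 0.5 dBu.
Stage 3: below threshold (0.5 ≤ 6.5); passes unchanged; output 0.5 dBu.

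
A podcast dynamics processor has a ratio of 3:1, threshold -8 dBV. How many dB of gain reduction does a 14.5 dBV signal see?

15 dB

Overshoot = 14.5 − (-8) = 22.5 dB.
After 3:1 compression the overshoot becomes 22.5/3 = 7.5 dB.
Gain reduction = 22.5 − 7.5 = 15 dB.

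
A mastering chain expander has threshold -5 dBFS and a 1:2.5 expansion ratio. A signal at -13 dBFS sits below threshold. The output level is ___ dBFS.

-25 dBFS

The input is 8 dB below the -5 dBFS threshold.
A 1:2.5 expander multiplies undershoot by 2.5: 8 × 2.5 = 20 dB below threshold.
Output = -5 − 20 = -25 dBFS.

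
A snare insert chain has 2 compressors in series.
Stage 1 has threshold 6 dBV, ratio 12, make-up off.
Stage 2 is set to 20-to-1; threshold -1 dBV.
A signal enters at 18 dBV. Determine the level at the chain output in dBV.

Stage 1: 18 dBV is 12 dB over 6 dBV; at 12:1 that becomes 1 dB over, giving 7 dBV.
Stage 2: overshoot 8 dB → 8/20 = 0.4 dB → -0.6 dBV.

-0.6 dBV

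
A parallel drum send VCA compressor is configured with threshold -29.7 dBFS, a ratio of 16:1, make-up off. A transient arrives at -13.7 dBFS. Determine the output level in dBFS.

-13.7 dBFS sits 16 dB over threshold.
At 16:1 the overshoot is divided by 16, leaving 1 dB above threshold.
So the level is -29.7 + 1 = -28.7 dBFS.

-28.7 dBFS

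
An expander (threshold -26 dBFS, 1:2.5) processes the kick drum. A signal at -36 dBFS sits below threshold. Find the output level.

Below threshold, a 1:2.5 expander applies gain = (2.5−1)×(T − x) of attenuation.
(2.5−1) × 10 = 15 dB, so output = -36 − 15 = -51 dBFS.

-51 dBFS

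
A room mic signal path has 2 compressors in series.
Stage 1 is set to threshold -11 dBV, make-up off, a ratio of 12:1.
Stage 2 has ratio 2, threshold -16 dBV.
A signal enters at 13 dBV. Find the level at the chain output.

-12.5 dBV

Stage 1: 24 dB above -11 dBV, reduced 12:1 to 2 dB above → -9 dBV.
Stage 2: -9 dBV is 7 dB over -16 dBV; at 2:1 that becomes 3.5 dB over, giving -12.5 dBV.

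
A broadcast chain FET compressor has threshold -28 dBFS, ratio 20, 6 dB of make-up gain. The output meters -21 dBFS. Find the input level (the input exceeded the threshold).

-8 dBFS

Stripping the +6 dB make-up gives -27 dBFS at the gain stage.
That's 1 dB above the -28 dBFS threshold.
Input overshoot = R × output overshoot = 20 dB → input = -28 + 20 = -8 dBFS.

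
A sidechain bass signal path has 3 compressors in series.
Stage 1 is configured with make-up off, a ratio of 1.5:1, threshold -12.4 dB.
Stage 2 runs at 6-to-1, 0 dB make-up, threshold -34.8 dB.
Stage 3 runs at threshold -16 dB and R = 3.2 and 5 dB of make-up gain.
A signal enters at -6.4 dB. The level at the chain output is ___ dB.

-25.4 dB

Stage 1: -6.4 dB is 6 dB over -12.4 dB; at 1.5:1 that becomes 4 dB over, giving -8.4 dB.
Stage 2: 26.4 dB above -34.8 dB, reduced 6:1 to 4.4 dB above → -30.4 dB.
Stage 3: -30.4 dB is at or below the -16 dB threshold — no compression; make-up brings it to -25.4 dB.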